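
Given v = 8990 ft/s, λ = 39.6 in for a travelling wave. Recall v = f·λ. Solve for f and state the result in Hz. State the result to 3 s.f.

2720 Hz

Rearranging v = f·λ for f: f = v/λ.
v = 8990 ft/s = 2740 m/s; λ = 39.6 in = 1.006 m.
f = 2724 Hz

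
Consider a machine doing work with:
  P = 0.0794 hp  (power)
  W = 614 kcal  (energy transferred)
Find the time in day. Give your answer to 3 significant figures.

0.502 day

Rearranging: t = W/P.
P = 0.0794 hp = 59.21 W; W = 614 kcal = 2.569×10^6 J.
t = 43389 s
43389 s × (1 day / 86400 s) = 0.5022 day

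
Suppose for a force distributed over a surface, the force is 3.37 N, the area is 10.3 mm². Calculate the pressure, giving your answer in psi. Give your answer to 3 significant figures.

47.5 psi

P is given directly by: P = F/A.
F = 3.37 N; A = 10.3 mm² = 1.030×10^-5 m².
P = 3.272×10^5 Pa
3.272×10^5 Pa × (1 psi / 6895 Pa) = 47.45 psi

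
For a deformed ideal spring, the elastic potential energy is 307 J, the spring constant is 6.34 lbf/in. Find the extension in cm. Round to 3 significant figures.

74.4 cm

Rearranging U = ½k·x² for x: x = √(2U/k).
U = 307 J; k = 6.34 lbf/in = 1110 N/m.
x = 0.7436 m
0.7436 m × (1 cm / 0.01000 m) = 74.36 cm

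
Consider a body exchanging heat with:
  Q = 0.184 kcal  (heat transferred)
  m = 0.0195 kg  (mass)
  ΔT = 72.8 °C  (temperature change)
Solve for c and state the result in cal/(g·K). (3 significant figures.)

Solving Q = m·c·ΔT for c: c = Q/(m·ΔT).
Q = 0.184 kcal = 769.9 J; m = 0.0195 kg; ΔT = 72.8 °C = 72.80 K.
c = 542.3 J/(kg·K)
542.3 J/(kg·K) × (1 cal/(g·K) / 4184 J/(kg·K)) = 0.1296 cal/(g·K)

0.130 cal/(g·K)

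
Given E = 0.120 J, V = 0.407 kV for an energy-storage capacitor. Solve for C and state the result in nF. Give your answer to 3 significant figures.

Rearranging: C = 2E/V².
E = 0.120 J; V = 0.407 kV = 407.0 V.
C = 1.449×10^-6 F
1.449×10^-6 F × (1 nF / 1.000×10^-9 F) = 1449 nF

1450 nF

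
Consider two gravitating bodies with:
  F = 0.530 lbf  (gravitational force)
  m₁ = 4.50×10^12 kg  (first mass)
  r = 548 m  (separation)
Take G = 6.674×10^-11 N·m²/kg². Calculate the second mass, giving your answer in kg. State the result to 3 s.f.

2360 kg

From Newton's law of gravitation: m₂ = F·r²/(G·m₁).
F = 0.530 lbf = 2.358 N; m₁ = 4.50×10^12 kg; r = 548 m; G = 6.674×10^-11 N·m²/kg².
m₂ = 2357 kg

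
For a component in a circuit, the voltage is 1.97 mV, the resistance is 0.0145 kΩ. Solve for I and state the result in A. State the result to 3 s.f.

1.36×10^-4 A

Rearranging V = I·R for I: I = V/R.
V = 1.97 mV = 0.001970 V; R = 0.0145 kΩ = 14.50 Ω.
I = 1.359×10^-4 A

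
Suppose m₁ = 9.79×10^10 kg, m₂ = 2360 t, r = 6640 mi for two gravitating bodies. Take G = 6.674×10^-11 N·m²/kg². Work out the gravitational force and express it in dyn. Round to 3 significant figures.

From Newton's law of gravitation: F = Gm₁m₂/r².
m₁ = 9.79×10^10 kg; m₂ = 2360 t = 2.360×10^6 kg; r = 6640 mi = 1.069×10^7 m; G = 6.674×10^-11 N·m²/kg².
F = 1.350×10^-7 N
1.350×10^-7 N × (1 dyn / 1.000×10^-5 N) = 0.01350 dyn

0.0135 dyn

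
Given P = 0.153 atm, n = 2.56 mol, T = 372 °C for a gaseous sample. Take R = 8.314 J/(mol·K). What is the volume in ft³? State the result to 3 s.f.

Rearranging: V = nRT/P.
P = 0.153 atm = 15503 Pa; n = 2.56 mol; T = 372 °C = 645.1 K; R = 8.314 J/(mol·K).
V = 0.8857 m³
0.8857 m³ × (1 ft³ / 0.02832 m³) = 31.28 ft³

31.3 ft³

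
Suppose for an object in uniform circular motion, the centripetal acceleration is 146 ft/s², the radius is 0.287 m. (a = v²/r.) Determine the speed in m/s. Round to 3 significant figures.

Solving a = v²/r for v: v = √(a·r).
a = 146 ft/s² = 44.50 m/s²; r = 0.287 m.
v = 3.574 m/s

3.57 m/s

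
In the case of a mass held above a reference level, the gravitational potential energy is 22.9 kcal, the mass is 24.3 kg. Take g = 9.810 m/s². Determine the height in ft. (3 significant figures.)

Rearranging: h = PE/(m·g).
PE = 22.9 kcal = 95814 J; m = 24.3 kg; g = 9.810 m/s².
h = 401.9 m
401.9 m × (1 ft / 0.3048 m) = 1319 ft

1320 ft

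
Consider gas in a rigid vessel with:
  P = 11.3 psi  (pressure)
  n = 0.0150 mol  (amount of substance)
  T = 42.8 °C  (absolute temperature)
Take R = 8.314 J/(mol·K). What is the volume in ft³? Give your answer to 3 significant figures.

From the ideal-gas law: V = nRT/P.
P = 11.3 psi = 77911 Pa; n = 0.0150 mol; T = 42.8 °C = 315.9 K; R = 8.314 J/(mol·K).
V = 5.057×10^-4 m³
5.057×10^-4 m³ × (1 ft³ / 0.02832 m³) = 0.01786 ft³

0.0179 ft³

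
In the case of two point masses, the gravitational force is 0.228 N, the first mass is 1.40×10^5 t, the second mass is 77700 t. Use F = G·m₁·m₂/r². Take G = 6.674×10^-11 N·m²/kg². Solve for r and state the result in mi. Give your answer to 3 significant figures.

From Newton's law of gravitation: r = √(G·m₁m₂/F).
F = 0.228 N; m₁ = 1.40×10^5 t = 1.400×10^8 kg; m₂ = 77700 t = 7.770×10^7 kg; G = 6.674×10^-11 N·m²/kg².
r = 1784 m
1784 m × (1 mi / 1609 m) = 1.109 mi

1.11 mi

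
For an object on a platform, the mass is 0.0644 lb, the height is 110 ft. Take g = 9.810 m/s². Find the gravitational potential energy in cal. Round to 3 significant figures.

2.30 cal

PE is given directly by: PE = mgh.
m = 0.0644 lb = 0.02921 kg; h = 110 ft = 33.53 m; g = 9.810 m/s².
PE = 9.608 J  (the unit combination reduces to kg·m²/s² = J)
9.608 J × (1 cal / 4.184 J) = 2.296 cal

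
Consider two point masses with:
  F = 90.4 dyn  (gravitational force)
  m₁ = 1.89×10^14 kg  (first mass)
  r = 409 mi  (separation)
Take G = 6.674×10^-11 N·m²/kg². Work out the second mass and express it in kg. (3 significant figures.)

From Newton's law of gravitation: m₂ = F·r²/(G·m₁).
F = 90.4 dyn = 9.040×10^-4 N; m₁ = 1.89×10^14 kg; r = 409 mi = 6.582×10^5 m; G = 6.674×10^-11 N·m²/kg².
m₂ = 31050 kg

31100 kg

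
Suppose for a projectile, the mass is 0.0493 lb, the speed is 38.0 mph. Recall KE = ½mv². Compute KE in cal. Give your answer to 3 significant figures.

KE is given directly by: KE = ½mv².
m = 0.0493 lb = 0.02236 kg; v = 38.0 mph = 16.99 m/s.
KE = 3.227 J
3.227 J × (1 cal / 4.184 J) = 0.7712 cal

0.771 cal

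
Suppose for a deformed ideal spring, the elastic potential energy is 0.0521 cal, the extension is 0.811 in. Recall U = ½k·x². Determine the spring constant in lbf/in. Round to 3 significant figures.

Rearranging: k = 2U/x².
U = 0.0521 cal = 0.2180 J; x = 0.811 in = 0.02060 m.
k = 1027 N/m
1027 N/m × (1 lbf/in / 175.1 N/m) = 5.867 lbf/in

5.87 lbf/in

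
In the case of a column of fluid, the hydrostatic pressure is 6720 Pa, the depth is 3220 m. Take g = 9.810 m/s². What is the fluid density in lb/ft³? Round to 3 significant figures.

Rearranging: ρ = P/(g·h).
P = 6720 Pa; h = 3220 m; g = 9.810 m/s².
ρ = 0.2127 kg/m³
0.2127 kg/m³ × (1 lb/ft³ / 16.02 kg/m³) = 0.01328 lb/ft³

0.0133 lb/ft³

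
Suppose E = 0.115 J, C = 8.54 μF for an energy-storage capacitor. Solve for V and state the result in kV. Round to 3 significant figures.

0.164 kV

Rearranging E = ½C·V² for V: V = √(2E/C).
E = 0.115 J; C = 8.54 μF = 8.540×10^-6 F.
V = 164.1 V  (the unit combination reduces to kg·m²/(A·s³) = V)
164.1 V × (1 kV / 1000 V) = 0.1641 kV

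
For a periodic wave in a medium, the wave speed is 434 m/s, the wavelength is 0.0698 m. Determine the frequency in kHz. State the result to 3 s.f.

6.22 kHz

Solving v = f·λ for f: f = v/λ.
v = 434 m/s; λ = 0.0698 m.
f = 6218 Hz
6218 Hz × (1 kHz / 1000 Hz) = 6.218 kHz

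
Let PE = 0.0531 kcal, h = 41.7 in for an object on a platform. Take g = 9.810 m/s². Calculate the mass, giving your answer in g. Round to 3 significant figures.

21400 g

Rearranging: m = PE/(g·h).
PE = 0.0531 kcal = 222.2 J; h = 41.7 in = 1.059 m; g = 9.810 m/s².
m = 21.38 kg
21.38 kg × (1 g / 0.001000 kg) = 21382 g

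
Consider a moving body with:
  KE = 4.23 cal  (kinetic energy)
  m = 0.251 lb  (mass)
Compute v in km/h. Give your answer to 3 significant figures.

63.5 km/h

Rearranging KE = ½mv² for v: v = √(2·KE/m).
KE = 4.23 cal = 17.70 J; m = 0.251 lb = 0.1139 kg.
v = 17.63 m/s
17.63 m/s × (1 km/h / 0.2778 m/s) = 63.48 km/h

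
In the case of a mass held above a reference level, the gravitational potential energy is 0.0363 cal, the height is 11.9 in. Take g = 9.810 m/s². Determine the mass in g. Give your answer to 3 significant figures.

Rearranging PE = m·g·h for m: m = PE/(g·h).
PE = 0.0363 cal = 0.1519 J; h = 11.9 in = 0.3023 m; g = 9.810 m/s².
m = 0.05122 kg
0.05122 kg × (1 g / 0.001000 kg) = 51.22 g

51.2 g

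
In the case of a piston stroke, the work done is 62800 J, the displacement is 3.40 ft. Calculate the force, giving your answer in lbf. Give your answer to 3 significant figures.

Rearranging W = F·d for F: F = W/d.
W = 62800 J; d = 3.40 ft = 1.036 m.
F = 60599 N  (the unit combination reduces to kg·m/s² = N)
60599 N × (1 lbf / 4.448 N) = 13623 lbf

13600 lbf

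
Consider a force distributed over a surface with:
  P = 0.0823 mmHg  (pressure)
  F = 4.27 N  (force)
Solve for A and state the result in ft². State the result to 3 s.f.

4.19 ft²

Solving P = F/A for A: A = F/P.
P = 0.0823 mmHg = 10.97 Pa; F = 4.27 N.
A = 0.3892 m²
0.3892 m² × (1 ft² / 0.09290 m²) = 4.189 ft²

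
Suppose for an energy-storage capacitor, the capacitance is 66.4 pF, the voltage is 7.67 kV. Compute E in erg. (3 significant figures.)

E is given directly by: E = ½CV².
C = 66.4 pF = 6.640×10^-11 F; V = 7.67 kV = 7670 V.
E = 0.001953 J  (the unit combination reduces to kg·m²/s² = J)
0.001953 J × (1 erg / 1.000×10^-7 J) = 19531 erg

19500 erg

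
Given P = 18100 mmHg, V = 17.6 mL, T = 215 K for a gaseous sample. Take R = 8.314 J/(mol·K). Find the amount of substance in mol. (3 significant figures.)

Solving PV = nRT for n: n = PV/(RT).
P = 18100 mmHg = 2.413×10^6 Pa; V = 17.6 mL = 1.760×10^-5 m³; T = 215 K; R = 8.314 J/(mol·K).
n = 0.02376 mol

0.0238 mol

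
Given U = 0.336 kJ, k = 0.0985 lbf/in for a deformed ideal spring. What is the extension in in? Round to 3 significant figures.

Solving U = ½k·x² for x: x = √(2U/k).
U = 0.336 kJ = 336.0 J; k = 0.0985 lbf/in = 17.25 N/m.
x = 6.242 m
6.242 m × (1 in / 0.02540 m) = 245.7 in

246 in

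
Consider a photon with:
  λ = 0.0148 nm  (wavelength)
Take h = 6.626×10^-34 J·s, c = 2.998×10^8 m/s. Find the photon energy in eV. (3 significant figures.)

Directly: E = hc/λ.
λ = 0.0148 nm = 1.480×10^-11 m; h = 6.626×10^-34 J·s; c = 2.998×10^8 m/s.
E = 1.342×10^-14 J  (the unit combination reduces to kg·m²/s² = J)
1.342×10^-14 J × (1 eV / 1.602×10^-19 J) = 83774 eV

83800 eV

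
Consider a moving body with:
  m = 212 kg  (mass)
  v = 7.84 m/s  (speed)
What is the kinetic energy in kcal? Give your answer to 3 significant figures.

1.56 kcal

Directly: KE = ½mv².
m = 212 kg; v = 7.84 m/s.
KE = 6515 J
6515 J × (1 kcal / 4184 J) = 1.557 kcal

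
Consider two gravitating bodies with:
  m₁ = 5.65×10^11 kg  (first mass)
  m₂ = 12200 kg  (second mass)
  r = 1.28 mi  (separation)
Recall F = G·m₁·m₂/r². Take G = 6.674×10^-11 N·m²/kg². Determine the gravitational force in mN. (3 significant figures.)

From Newton's law of gravitation: F = Gm₁m₂/r².
m₁ = 5.65×10^11 kg; m₂ = 12200 kg; r = 1.28 mi = 2060 m; G = 6.674×10^-11 N·m²/kg².
F = 0.1084 N  (the unit combination reduces to kg·m/s² = N)
0.1084 N × (1 mN / 0.001000 N) = 108.4 mN

108 mN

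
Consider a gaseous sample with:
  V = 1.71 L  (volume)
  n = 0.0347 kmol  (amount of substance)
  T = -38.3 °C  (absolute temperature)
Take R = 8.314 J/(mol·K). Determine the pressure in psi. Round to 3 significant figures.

5750 psi

Directly: P = nRT/V.
V = 1.71 L = 0.001710 m³; n = 0.0347 kmol = 34.70 mol; T = -38.3 °C = 234.8 K; R = 8.314 J/(mol·K).
P = 3.962×10^7 Pa
3.962×10^7 Pa × (1 psi / 6895 Pa) = 5747 psi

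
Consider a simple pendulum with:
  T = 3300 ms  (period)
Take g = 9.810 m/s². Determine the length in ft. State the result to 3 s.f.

Solving T = 2π√(L/g) for L: L = g·(T/2π)².
T = 3300 ms = 3.300 s; g = 9.810 m/s².
L = 2.706 m
2.706 m × (1 ft / 0.3048 m) = 8.878 ft

8.88 ft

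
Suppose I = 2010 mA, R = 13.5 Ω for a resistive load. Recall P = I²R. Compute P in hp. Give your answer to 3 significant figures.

0.0731 hp

Directly: P = I²R.
I = 2010 mA = 2.010 A; R = 13.5 Ω.
P = 54.54 W
54.54 W × (1 hp / 745.7 W) = 0.07314 hp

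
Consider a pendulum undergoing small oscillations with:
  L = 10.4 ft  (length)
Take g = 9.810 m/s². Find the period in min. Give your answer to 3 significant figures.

Directly: T = 2π√(L/g).
L = 10.4 ft = 3.170 m; g = 9.810 m/s².
T = 3.572 s
3.572 s × (1 min / 60.00 s) = 0.05953 min

0.0595 min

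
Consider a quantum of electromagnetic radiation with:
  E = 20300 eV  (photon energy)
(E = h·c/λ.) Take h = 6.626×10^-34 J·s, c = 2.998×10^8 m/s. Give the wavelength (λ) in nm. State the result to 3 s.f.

0.0611 nm

Rearranging E = h·c/λ for λ: λ = hc/E.
E = 20300 eV = 3.252×10^-15 J; h = 6.626×10^-34 J·s; c = 2.998×10^8 m/s.
λ = 6.108×10^-11 m
6.108×10^-11 m × (1 nm / 1.000×10^-9 m) = 0.06108 nm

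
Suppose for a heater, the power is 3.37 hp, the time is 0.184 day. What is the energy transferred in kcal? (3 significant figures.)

Rearranging: W = P·t.
P = 3.37 hp = 2513 W; t = 0.184 day = 15898 s.
W = 3.995×10^7 J  (the unit combination reduces to kg·m²/s² = J)
3.995×10^7 J × (1 kcal / 4184 J) = 9548 kcal

9550 kcal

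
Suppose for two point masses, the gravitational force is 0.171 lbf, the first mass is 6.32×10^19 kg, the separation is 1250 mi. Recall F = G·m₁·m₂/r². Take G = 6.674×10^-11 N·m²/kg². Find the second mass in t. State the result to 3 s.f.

Solving F = G·m₁·m₂/r² for m₂: m₂ = F·r²/(G·m₁).
F = 0.171 lbf = 0.7606 N; m₁ = 6.32×10^19 kg; r = 1250 mi = 2.012×10^6 m; G = 6.674×10^-11 N·m²/kg².
m₂ = 729.8 kg
729.8 kg × (1 t / 1000 kg) = 0.7298 t

0.730 t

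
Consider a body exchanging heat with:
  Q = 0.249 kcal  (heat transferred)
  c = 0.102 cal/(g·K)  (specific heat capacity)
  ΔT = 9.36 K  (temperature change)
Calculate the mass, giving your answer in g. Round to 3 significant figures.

Rearranging: m = Q/(c·ΔT).
Q = 0.249 kcal = 1042 J; c = 0.102 cal/(g·K) = 426.8 J/(kg·K); ΔT = 9.36 K.
m = 0.2608 kg
0.2608 kg × (1 g / 0.001000 kg) = 260.8 g

261 g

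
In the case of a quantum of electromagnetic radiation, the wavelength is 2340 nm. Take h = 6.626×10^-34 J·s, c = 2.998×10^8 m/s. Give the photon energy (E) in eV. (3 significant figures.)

0.530 eV

E is given directly by: E = hc/λ.
λ = 2340 nm = 2.340×10^-6 m; h = 6.626×10^-34 J·s; c = 2.998×10^8 m/s.
E = 8.489×10^-20 J
8.489×10^-20 J × (1 eV / 1.602×10^-19 J) = 0.5299 eV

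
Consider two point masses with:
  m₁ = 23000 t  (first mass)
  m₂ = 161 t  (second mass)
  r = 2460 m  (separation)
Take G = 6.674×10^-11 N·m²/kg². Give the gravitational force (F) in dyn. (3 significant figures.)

4.08 dyn

F is given directly by: F = Gm₁m₂/r².
m₁ = 23000 t = 2.300×10^7 kg; m₂ = 161 t = 1.610×10^5 kg; r = 2460 m; G = 6.674×10^-11 N·m²/kg².
F = 4.084×10^-5 N
4.084×10^-5 N × (1 dyn / 1.000×10^-5 N) = 4.084 dyn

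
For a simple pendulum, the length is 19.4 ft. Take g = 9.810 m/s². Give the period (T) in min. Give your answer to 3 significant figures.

0.0813 min

T is given directly by: T = 2π√(L/g).
L = 19.4 ft = 5.913 m; g = 9.810 m/s².
T = 4.878 s
4.878 s × (1 min / 60.00 s) = 0.08130 min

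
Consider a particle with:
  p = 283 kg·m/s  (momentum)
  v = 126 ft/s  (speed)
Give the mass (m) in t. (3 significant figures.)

0.00737 t

Solving p = m·v for m: m = p/v.
p = 283 kg·m/s; v = 126 ft/s = 38.40 m/s.
m = 7.369 kg
7.369 kg × (1 t / 1000 kg) = 0.007369 t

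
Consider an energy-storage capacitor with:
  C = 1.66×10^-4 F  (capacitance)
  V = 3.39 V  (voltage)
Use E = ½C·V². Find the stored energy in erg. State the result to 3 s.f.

Directly: E = ½CV².
C = 1.66×10^-4 F; V = 3.39 V.
E = 9.538×10^-4 J  (the unit combination reduces to kg·m²/s² = J)
9.538×10^-4 J × (1 erg / 1.000×10^-7 J) = 9538 erg

9540 erg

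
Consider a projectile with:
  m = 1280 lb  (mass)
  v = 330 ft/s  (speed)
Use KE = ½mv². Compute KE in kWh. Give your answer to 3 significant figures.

0.816 kWh

KE is given directly by: KE = ½mv².
m = 1280 lb = 580.6 kg; v = 330 ft/s = 100.6 m/s.
KE = 2.937×10^6 J  (the unit combination reduces to kg·m²/s² = J)
2.937×10^6 J × (1 kWh / 3.600×10^6 J) = 0.8158 kWh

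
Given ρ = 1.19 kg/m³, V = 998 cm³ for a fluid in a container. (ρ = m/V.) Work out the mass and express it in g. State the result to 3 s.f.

1.19 g

Rearranging ρ = m/V for m: m = ρV.
ρ = 1.19 kg/m³; V = 998 cm³ = 9.980×10^-4 m³.
m = 0.001188 kg
0.001188 kg × (1 g / 0.001000 kg) = 1.188 g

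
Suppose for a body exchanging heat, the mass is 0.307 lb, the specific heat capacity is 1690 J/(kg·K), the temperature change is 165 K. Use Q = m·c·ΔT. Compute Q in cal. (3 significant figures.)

Directly: Q = mcΔT.
m = 0.307 lb = 0.1393 kg; c = 1690 J/(kg·K); ΔT = 165 K.
Q = 38831 J
38831 J × (1 cal / 4.184 J) = 9281 cal

9280 cal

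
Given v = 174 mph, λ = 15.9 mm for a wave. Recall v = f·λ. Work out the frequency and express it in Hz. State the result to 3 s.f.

4890 Hz

Rearranging: f = v/λ.
v = 174 mph = 77.78 m/s; λ = 15.9 mm = 0.01590 m.
f = 4892 Hz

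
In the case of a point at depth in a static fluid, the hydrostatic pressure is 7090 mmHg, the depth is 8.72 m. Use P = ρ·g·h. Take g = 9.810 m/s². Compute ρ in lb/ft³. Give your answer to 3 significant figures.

690 lb/ft³

Rearranging: ρ = P/(g·h).
P = 7090 mmHg = 9.453×10^5 Pa; h = 8.72 m; g = 9.810 m/s².
ρ = 11050 kg/m³
11050 kg/m³ × (1 lb/ft³ / 16.02 kg/m³) = 689.8 lb/ft³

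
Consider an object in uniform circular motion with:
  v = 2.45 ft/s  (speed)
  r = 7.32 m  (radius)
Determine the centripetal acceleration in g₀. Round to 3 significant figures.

Directly: a = v²/r.
v = 2.45 ft/s = 0.7468 m/s; r = 7.32 m.
a = 0.07618 m/s²
0.07618 m/s² × (1 g₀ / 9.807 m/s²) = 0.007768 g₀

0.00777 g₀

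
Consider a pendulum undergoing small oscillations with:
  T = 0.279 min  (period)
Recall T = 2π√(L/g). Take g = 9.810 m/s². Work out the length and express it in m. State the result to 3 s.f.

69.6 m

Rearranging: L = g·(T/2π)².
T = 0.279 min = 16.74 s; g = 9.810 m/s².
L = 69.63 m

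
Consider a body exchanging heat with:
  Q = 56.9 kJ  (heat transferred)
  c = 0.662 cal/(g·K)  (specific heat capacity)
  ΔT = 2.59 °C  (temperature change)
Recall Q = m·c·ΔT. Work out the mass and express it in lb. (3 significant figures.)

17.5 lb

Solving Q = m·c·ΔT for m: m = Q/(c·ΔT).
Q = 56.9 kJ = 56900 J; c = 0.662 cal/(g·K) = 2770 J/(kg·K); ΔT = 2.59 °C = 2.590 K.
m = 7.932 kg
7.932 kg × (1 lb / 0.4536 kg) = 17.49 lb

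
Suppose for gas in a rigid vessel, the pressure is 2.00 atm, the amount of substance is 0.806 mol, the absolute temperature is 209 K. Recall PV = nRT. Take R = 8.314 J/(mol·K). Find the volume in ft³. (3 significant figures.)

0.244 ft³

Rearranging PV = nRT for V: V = nRT/P.
P = 2.00 atm = 2.026×10^5 Pa; n = 0.806 mol; T = 209 K; R = 8.314 J/(mol·K).
V = 0.006911 m³
0.006911 m³ × (1 ft³ / 0.02832 m³) = 0.2441 ft³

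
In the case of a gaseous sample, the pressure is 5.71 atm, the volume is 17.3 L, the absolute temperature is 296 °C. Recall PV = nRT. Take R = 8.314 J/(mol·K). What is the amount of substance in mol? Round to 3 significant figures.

2.12 mol

Solving PV = nRT for n: n = PV/(RT).
P = 5.71 atm = 5.786×10^5 Pa; V = 17.3 L = 0.01730 m³; T = 296 °C = 569.1 K; R = 8.314 J/(mol·K).
n = 2.115 mol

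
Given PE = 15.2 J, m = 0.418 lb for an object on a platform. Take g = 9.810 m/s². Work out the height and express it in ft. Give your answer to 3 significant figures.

26.8 ft

Rearranging PE = m·g·h for h: h = PE/(m·g).
PE = 15.2 J; m = 0.418 lb = 0.1896 kg; g = 9.810 m/s².
h = 8.172 m
8.172 m × (1 ft / 0.3048 m) = 26.81 ft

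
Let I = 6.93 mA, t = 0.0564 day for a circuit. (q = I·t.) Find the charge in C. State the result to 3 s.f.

Directly: q = It.
I = 6.93 mA = 0.006930 A; t = 0.0564 day = 4873 s.
q = 33.77 C  (the unit combination reduces to A·s = C)

33.8 C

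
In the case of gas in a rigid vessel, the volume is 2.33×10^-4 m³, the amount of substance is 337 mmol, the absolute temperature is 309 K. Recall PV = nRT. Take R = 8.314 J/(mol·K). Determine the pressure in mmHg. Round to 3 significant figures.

27900 mmHg

P is given directly by: P = nRT/V.
V = 2.33×10^-4 m³; n = 337 mmol = 0.3370 mol; T = 309 K; R = 8.314 J/(mol·K).
P = 3.716×10^6 Pa
3.716×10^6 Pa × (1 mmHg / 133.3 Pa) = 27870 mmHg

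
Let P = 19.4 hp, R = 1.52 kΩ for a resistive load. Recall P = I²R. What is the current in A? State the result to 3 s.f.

Rearranging P = I²R for I: I = √(P/R).
P = 19.4 hp = 14467 W; R = 1.52 kΩ = 1520 Ω.
I = 3.085 A

3.09 A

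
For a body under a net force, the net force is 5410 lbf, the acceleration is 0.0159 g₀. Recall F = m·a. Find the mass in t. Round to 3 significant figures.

154 t

Rearranging: m = F/a.
F = 5410 lbf = 24065 N; a = 0.0159 g₀ = 0.1559 m/s².
m = 1.543×10^5 kg
1.543×10^5 kg × (1 t / 1000 kg) = 154.3 t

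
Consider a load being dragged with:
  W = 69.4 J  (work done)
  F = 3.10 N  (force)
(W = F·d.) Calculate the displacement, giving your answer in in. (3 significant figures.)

Solving W = F·d for d: d = W/F.
W = 69.4 J; F = 3.10 N.
d = 22.39 m
22.39 m × (1 in / 0.02540 m) = 881.4 in

881 in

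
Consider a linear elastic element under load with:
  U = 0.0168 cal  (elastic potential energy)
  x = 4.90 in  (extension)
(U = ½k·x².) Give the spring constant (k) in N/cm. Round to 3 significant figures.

Rearranging U = ½k·x² for k: k = 2U/x².
U = 0.0168 cal = 0.07029 J; x = 4.90 in = 0.1245 m.
k = 9.076 N/m
9.076 N/m × (1 N/cm / 100.0 N/m) = 0.09076 N/cm

0.0908 N/cm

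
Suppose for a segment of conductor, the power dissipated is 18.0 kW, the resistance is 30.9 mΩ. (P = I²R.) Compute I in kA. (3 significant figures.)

Rearranging: I = √(P/R).
P = 18.0 kW = 18000 W; R = 30.9 mΩ = 0.03090 Ω.
I = 763.2 A
763.2 A × (1 kA / 1000 A) = 0.7632 kA

0.763 kA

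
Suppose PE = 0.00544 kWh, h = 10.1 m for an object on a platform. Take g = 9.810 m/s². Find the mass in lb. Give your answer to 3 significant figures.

436 lb

Solving PE = m·g·h for m: m = PE/(g·h).
PE = 0.00544 kWh = 19584 J; h = 10.1 m; g = 9.810 m/s².
m = 197.7 kg
197.7 kg × (1 lb / 0.4536 kg) = 435.8 lb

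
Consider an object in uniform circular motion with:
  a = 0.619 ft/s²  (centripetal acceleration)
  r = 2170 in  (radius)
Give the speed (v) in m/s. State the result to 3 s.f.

Rearranging: v = √(a·r).
a = 0.619 ft/s² = 0.1887 m/s²; r = 2170 in = 55.12 m.
v = 3.225 m/s

3.22 m/s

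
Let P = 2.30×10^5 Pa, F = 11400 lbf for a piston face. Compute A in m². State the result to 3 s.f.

Solving P = F/A for A: A = F/P.
P = 2.30×10^5 Pa; F = 11400 lbf = 50710 N.
A = 0.2205 m²

0.220 m²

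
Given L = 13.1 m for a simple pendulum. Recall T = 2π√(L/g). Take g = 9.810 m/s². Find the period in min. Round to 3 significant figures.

0.121 min

Directly: T = 2π√(L/g).
L = 13.1 m; g = 9.810 m/s².
T = 7.261 s
7.261 s × (1 min / 60.00 s) = 0.1210 min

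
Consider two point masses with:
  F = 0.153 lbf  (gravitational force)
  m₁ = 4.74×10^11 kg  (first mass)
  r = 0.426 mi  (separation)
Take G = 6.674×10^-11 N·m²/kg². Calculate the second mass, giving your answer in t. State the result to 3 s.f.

10.1 t

From Newton's law of gravitation: m₂ = F·r²/(G·m₁).
F = 0.153 lbf = 0.6806 N; m₁ = 4.74×10^11 kg; r = 0.426 mi = 685.6 m; G = 6.674×10^-11 N·m²/kg².
m₂ = 10112 kg
10112 kg × (1 t / 1000 kg) = 10.11 t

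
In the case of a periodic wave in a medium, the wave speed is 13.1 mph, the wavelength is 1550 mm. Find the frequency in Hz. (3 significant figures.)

Rearranging: f = v/λ.
v = 13.1 mph = 5.856 m/s; λ = 1550 mm = 1.550 m.
f = 3.778 Hz

3.78 Hz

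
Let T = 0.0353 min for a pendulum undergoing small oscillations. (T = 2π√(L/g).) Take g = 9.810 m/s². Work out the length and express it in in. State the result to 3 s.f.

43.9 in

Solving T = 2π√(L/g) for L: L = g·(T/2π)².
T = 0.0353 min = 2.118 s; g = 9.810 m/s².
L = 1.115 m
1.115 m × (1 in / 0.02540 m) = 43.89 in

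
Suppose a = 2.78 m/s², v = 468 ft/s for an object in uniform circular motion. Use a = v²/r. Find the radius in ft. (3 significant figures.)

Rearranging: r = v²/a.
a = 2.78 m/s²; v = 468 ft/s = 142.6 m/s.
r = 7319 m
7319 m × (1 ft / 0.3048 m) = 24014 ft

24000 ft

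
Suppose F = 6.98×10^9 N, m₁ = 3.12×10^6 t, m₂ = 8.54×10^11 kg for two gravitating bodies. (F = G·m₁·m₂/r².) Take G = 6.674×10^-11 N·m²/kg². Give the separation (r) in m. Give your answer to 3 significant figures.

Rearranging F = G·m₁·m₂/r² for r: r = √(G·m₁m₂/F).
F = 6.98×10^9 N; m₁ = 3.12×10^6 t = 3.120×10^9 kg; m₂ = 8.54×10^11 kg; G = 6.674×10^-11 N·m²/kg².
r = 5.047 m

5.05 m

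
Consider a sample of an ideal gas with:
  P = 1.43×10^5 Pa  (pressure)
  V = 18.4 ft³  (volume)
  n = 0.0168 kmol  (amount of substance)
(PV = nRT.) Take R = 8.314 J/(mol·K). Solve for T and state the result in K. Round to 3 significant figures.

533 K

From the ideal-gas law: T = PV/(nR).
P = 1.43×10^5 Pa; V = 18.4 ft³ = 0.5210 m³; n = 0.0168 kmol = 16.80 mol; R = 8.314 J/(mol·K).
T = 533.4 K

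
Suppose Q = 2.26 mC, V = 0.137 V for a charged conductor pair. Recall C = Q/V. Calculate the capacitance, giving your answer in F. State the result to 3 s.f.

0.0165 F

Directly: C = Q/V.
Q = 2.26 mC = 0.002260 C; V = 0.137 V.
C = 0.01650 F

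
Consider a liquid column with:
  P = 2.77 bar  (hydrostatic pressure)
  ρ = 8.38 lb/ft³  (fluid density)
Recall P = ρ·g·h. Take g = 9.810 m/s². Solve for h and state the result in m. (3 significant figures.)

210 m

Rearranging: h = P/(ρ·g).
P = 2.77 bar = 2.770×10^5 Pa; ρ = 8.38 lb/ft³ = 134.2 kg/m³; g = 9.810 m/s².
h = 210.4 m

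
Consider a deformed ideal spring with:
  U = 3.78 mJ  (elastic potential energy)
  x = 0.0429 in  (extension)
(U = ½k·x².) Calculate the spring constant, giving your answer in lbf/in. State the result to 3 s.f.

36.4 lbf/in

Rearranging U = ½k·x² for k: k = 2U/x².
U = 3.78 mJ = 0.003780 J; x = 0.0429 in = 0.001090 m.
k = 6367 N/m
6367 N/m × (1 lbf/in / 175.1 N/m) = 36.36 lbf/in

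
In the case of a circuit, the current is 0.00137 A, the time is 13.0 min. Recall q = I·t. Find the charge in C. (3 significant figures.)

q is given directly by: q = It.
I = 0.00137 A; t = 13.0 min = 780.0 s.
q = 1.069 C

1.07 C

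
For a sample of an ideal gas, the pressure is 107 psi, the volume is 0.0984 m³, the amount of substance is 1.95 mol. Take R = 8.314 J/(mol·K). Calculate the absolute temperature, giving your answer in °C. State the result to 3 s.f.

Rearranging PV = nRT for T: T = PV/(nR).
P = 107 psi = 7.377×10^5 Pa; V = 0.0984 m³; n = 1.95 mol; R = 8.314 J/(mol·K).
T = 4478 K
4478 K − 273.15 = 4205 °C

4200 °C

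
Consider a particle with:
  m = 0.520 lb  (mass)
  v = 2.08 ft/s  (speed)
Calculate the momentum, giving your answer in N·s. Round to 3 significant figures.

0.150 N·s

Directly: p = mv.
m = 0.520 lb = 0.2359 kg; v = 2.08 ft/s = 0.6340 m/s.
p = 0.1495 kg·m/s  (the unit combination reduces to kg·m/s = kg·m/s)
Since 1 N·s = 1 kg·m/s, 0.1495 N·s.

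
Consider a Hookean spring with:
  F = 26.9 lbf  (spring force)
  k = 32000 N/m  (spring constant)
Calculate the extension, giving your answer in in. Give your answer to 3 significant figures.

0.147 in

From Hooke's law: x = F/k.
F = 26.9 lbf = 119.7 N; k = 32000 N/m.
x = 0.003739 m
0.003739 m × (1 in / 0.02540 m) = 0.1472 in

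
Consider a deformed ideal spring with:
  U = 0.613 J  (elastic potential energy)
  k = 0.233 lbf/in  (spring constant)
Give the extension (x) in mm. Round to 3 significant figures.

173 mm

Rearranging U = ½k·x² for x: x = √(2U/k).
U = 0.613 J; k = 0.233 lbf/in = 40.80 N/m.
x = 0.1733 m
0.1733 m × (1 mm / 0.001000 m) = 173.3 mm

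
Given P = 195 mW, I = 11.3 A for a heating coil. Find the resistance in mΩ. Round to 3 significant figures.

Rearranging P = I²R for R: R = P/I².
P = 195 mW = 0.1950 W; I = 11.3 A.
R = 0.001527 Ω
0.001527 Ω × (1 mΩ / 0.001000 Ω) = 1.527 mΩ

1.53 mΩ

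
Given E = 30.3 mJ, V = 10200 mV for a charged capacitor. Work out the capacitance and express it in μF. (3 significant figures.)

Rearranging E = ½C·V² for C: C = 2E/V².
E = 30.3 mJ = 0.03030 J; V = 10200 mV = 10.20 V.
C = 5.825×10^-4 F
5.825×10^-4 F × (1 μF / 1.000×10^-6 F) = 582.5 μF

582 μF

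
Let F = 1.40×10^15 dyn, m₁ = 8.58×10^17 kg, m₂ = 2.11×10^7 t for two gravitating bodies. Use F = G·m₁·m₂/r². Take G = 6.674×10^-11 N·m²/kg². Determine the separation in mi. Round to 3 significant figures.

From Newton's law of gravitation: r = √(G·m₁m₂/F).
F = 1.40×10^15 dyn = 1.400×10^10 N; m₁ = 8.58×10^17 kg; m₂ = 2.11×10^7 t = 2.110×10^10 kg; G = 6.674×10^-11 N·m²/kg².
r = 9290 m
9290 m × (1 mi / 1609 m) = 5.773 mi

5.77 mi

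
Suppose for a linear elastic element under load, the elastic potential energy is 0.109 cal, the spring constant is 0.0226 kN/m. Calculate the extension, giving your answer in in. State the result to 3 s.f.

7.91 in

Solving U = ½k·x² for x: x = √(2U/k).
U = 0.109 cal = 0.4561 J; k = 0.0226 kN/m = 22.60 N/m.
x = 0.2009 m
0.2009 m × (1 in / 0.02540 m) = 7.909 in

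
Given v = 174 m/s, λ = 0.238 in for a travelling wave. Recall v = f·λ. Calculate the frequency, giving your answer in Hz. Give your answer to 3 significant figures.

28800 Hz

Solving v = f·λ for f: f = v/λ.
v = 174 m/s; λ = 0.238 in = 0.006045 m.
f = 28783 Hz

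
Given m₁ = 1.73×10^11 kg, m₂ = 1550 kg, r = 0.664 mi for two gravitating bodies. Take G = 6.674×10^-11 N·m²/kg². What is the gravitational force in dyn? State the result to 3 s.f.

From Newton's law of gravitation: F = Gm₁m₂/r².
m₁ = 1.73×10^11 kg; m₂ = 1550 kg; r = 0.664 mi = 1069 m; G = 6.674×10^-11 N·m²/kg².
F = 0.01567 N  (the unit combination reduces to kg·m/s² = N)
0.01567 N × (1 dyn / 1.000×10^-5 N) = 1567 dyn

1570 dyn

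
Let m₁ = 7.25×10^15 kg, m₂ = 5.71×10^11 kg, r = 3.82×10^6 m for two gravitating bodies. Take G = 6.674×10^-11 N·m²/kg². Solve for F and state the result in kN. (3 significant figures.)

From Newton's law of gravitation: F = Gm₁m₂/r².
m₁ = 7.25×10^15 kg; m₂ = 5.71×10^11 kg; r = 3.82×10^6 m; G = 6.674×10^-11 N·m²/kg².
F = 18934 N
18934 N × (1 kN / 1000 N) = 18.93 kN

18.9 kN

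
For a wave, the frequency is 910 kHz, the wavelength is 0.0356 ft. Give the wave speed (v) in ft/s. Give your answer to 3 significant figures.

v is given directly by: v = fλ.
f = 910 kHz = 9.100×10^5 Hz; λ = 0.0356 ft = 0.01085 m.
v = 9874 m/s
9874 m/s × (1 ft/s / 0.3048 m/s) = 32396 ft/s

32400 ft/s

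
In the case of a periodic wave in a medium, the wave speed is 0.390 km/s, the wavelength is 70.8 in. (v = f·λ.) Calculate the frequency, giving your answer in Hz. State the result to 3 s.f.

217 Hz

Rearranging v = f·λ for f: f = v/λ.
v = 0.390 km/s = 390.0 m/s; λ = 70.8 in = 1.798 m.
f = 216.9 Hz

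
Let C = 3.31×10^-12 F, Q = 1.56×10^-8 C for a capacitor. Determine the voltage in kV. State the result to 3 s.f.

Solving C = Q/V for V: V = Q/C.
C = 3.31×10^-12 F; Q = 1.56×10^-8 C.
V = 4713 V
4713 V × (1 kV / 1000 V) = 4.713 kV

4.71 kV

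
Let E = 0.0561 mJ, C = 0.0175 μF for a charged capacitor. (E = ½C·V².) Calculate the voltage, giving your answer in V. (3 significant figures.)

80.1 V

Rearranging: V = √(2E/C).
E = 0.0561 mJ = 5.610×10^-5 J; C = 0.0175 μF = 1.750×10^-8 F.
V = 80.07 V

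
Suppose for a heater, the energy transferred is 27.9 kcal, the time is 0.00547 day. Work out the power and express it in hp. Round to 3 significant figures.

P is given directly by: P = W/t.
W = 27.9 kcal = 1.167×10^5 J; t = 0.00547 day = 472.6 s.
P = 247.0 W  (the unit combination reduces to kg·m²/s³ = W)
247.0 W × (1 hp / 745.7 W) = 0.3312 hp

0.331 hp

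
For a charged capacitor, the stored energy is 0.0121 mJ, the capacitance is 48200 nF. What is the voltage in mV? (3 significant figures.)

Rearranging E = ½C·V² for V: V = √(2E/C).
E = 0.0121 mJ = 1.210×10^-5 J; C = 48200 nF = 4.820×10^-5 F.
V = 0.7086 V
0.7086 V × (1 mV / 0.001000 V) = 708.6 mV

709 mV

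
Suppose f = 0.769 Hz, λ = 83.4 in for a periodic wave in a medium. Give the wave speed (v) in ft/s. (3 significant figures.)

Directly: v = fλ.
f = 0.769 Hz; λ = 83.4 in = 2.118 m.
v = 1.629 m/s
1.629 m/s × (1 ft/s / 0.3048 m/s) = 5.345 ft/s

5.34 ft/s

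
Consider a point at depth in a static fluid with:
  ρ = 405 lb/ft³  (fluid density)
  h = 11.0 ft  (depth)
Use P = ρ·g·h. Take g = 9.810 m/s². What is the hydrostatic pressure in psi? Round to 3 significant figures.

30.9 psi

P is given directly by: P = ρgh.
ρ = 405 lb/ft³ = 6487 kg/m³; h = 11.0 ft = 3.353 m; g = 9.810 m/s².
P = 2.134×10^5 Pa  (the unit combination reduces to kg/(m·s²) = Pa)
2.134×10^5 Pa × (1 psi / 6895 Pa) = 30.95 psi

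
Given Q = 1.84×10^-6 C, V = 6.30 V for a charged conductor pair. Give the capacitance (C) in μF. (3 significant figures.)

0.292 μF

C is given directly by: C = Q/V.
Q = 1.84×10^-6 C; V = 6.30 V.
C = 2.921×10^-7 F
2.921×10^-7 F × (1 μF / 1.000×10^-6 F) = 0.2921 μF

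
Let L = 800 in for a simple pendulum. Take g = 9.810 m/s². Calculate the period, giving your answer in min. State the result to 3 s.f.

T is given directly by: T = 2π√(L/g).
L = 800 in = 20.32 m; g = 9.810 m/s².
T = 9.043 s
9.043 s × (1 min / 60.00 s) = 0.1507 min

0.151 min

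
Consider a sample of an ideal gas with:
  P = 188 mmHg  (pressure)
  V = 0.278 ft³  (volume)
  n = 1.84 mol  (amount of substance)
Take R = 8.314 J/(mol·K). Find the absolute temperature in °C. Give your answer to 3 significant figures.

From the ideal-gas law: T = PV/(nR).
P = 188 mmHg = 25065 Pa; V = 0.278 ft³ = 0.007872 m³; n = 1.84 mol; R = 8.314 J/(mol·K).
T = 12.90 K
12.90 K − 273.15 = -260.3 °C

-260 °C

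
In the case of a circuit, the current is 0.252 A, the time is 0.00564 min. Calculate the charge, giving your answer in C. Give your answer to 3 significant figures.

Directly: q = It.
I = 0.252 A; t = 0.00564 min = 0.3384 s.
q = 0.08528 C

0.0853 C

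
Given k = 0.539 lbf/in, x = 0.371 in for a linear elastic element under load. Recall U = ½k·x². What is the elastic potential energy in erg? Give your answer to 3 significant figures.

Directly: U = ½kx².
k = 0.539 lbf/in = 94.39 N/m; x = 0.371 in = 0.009423 m.
U = 0.004191 J  (the unit combination reduces to kg·m²/s² = J)
0.004191 J × (1 erg / 1.000×10^-7 J) = 41911 erg

41900 erg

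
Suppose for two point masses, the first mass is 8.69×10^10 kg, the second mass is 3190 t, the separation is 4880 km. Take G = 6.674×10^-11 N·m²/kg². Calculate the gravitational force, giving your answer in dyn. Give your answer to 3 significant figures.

From Newton's law of gravitation: F = Gm₁m₂/r².
m₁ = 8.69×10^10 kg; m₂ = 3190 t = 3.190×10^6 kg; r = 4880 km = 4.880×10^6 m; G = 6.674×10^-11 N·m²/kg².
F = 7.769×10^-7 N
7.769×10^-7 N × (1 dyn / 1.000×10^-5 N) = 0.07769 dyn

0.0777 dyn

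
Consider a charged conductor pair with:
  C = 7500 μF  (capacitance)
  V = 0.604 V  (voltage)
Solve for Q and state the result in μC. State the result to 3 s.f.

Rearranging C = Q/V for Q: Q = CV.
C = 7500 μF = 0.007500 F; V = 0.604 V.
Q = 0.004530 C  (the unit combination reduces to A·s = C)
0.004530 C × (1 μC / 1.000×10^-6 C) = 4530 μC

4530 μC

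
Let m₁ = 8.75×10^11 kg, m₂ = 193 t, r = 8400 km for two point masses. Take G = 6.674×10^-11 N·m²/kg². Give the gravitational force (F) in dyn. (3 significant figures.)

0.0160 dyn

From Newton's law of gravitation: F = Gm₁m₂/r².
m₁ = 8.75×10^11 kg; m₂ = 193 t = 1.930×10^5 kg; r = 8400 km = 8.400×10^6 m; G = 6.674×10^-11 N·m²/kg².
F = 1.597×10^-7 N
1.597×10^-7 N × (1 dyn / 1.000×10^-5 N) = 0.01597 dyn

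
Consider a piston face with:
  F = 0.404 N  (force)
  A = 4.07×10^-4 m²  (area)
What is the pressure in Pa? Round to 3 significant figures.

993 Pa

Directly: P = F/A.
F = 0.404 N; A = 4.07×10^-4 m².
P = 992.6 Pa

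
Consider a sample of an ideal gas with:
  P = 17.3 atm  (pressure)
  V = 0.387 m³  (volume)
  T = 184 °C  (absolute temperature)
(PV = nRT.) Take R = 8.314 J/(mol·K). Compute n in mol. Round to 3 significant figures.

178 mol

From the ideal-gas law: n = PV/(RT).
P = 17.3 atm = 1.753×10^6 Pa; V = 0.387 m³; T = 184 °C = 457.1 K; R = 8.314 J/(mol·K).
n = 178.5 mol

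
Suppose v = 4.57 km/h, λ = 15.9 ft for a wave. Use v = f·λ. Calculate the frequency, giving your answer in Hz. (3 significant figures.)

0.262 Hz

Rearranging v = f·λ for f: f = v/λ.
v = 4.57 km/h = 1.269 m/s; λ = 15.9 ft = 4.846 m.
f = 0.2619 Hz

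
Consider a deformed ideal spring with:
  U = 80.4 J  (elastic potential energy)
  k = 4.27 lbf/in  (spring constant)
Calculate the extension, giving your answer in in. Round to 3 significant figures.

Solving U = ½k·x² for x: x = √(2U/k).
U = 80.4 J; k = 4.27 lbf/in = 747.8 N/m.
x = 0.4637 m
0.4637 m × (1 in / 0.02540 m) = 18.26 in

18.3 in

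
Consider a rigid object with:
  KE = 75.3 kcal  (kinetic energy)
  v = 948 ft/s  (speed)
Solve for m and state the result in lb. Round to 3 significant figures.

16.6 lb

Rearranging: m = 2·KE/v².
KE = 75.3 kcal = 3.151×10^5 J; v = 948 ft/s = 289.0 m/s.
m = 7.547 kg
7.547 kg × (1 lb / 0.4536 kg) = 16.64 lb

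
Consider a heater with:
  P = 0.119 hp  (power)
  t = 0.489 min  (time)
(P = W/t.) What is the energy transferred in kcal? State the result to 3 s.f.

Rearranging: W = P·t.
P = 0.119 hp = 88.74 W; t = 0.489 min = 29.34 s.
W = 2604 J
2604 J × (1 kcal / 4184 J) = 0.6223 kcal

0.622 kcal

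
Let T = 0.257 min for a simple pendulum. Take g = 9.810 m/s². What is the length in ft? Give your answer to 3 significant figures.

194 ft

Rearranging T = 2π√(L/g) for L: L = g·(T/2π)².
T = 0.257 min = 15.42 s; g = 9.810 m/s².
L = 59.09 m
59.09 m × (1 ft / 0.3048 m) = 193.8 ft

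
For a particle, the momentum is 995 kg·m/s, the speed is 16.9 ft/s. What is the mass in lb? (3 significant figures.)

426 lb

Rearranging: m = p/v.
p = 995 kg·m/s; v = 16.9 ft/s = 5.151 m/s.
m = 193.2 kg
193.2 kg × (1 lb / 0.4536 kg) = 425.8 lb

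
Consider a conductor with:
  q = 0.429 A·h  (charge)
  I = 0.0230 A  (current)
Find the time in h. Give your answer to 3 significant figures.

Rearranging q = I·t for t: t = q/I.
q = 0.429 A·h = 1544 C; I = 0.0230 A.
t = 67148 s
67148 s × (1 h / 3600 s) = 18.65 h

18.7 h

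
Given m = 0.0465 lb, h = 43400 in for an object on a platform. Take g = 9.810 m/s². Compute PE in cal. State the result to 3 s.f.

54.5 cal

PE is given directly by: PE = mgh.
m = 0.0465 lb = 0.02109 kg; h = 43400 in = 1102 m; g = 9.810 m/s².
PE = 228.1 J  (the unit combination reduces to kg·m²/s² = J)
228.1 J × (1 cal / 4.184 J) = 54.52 cal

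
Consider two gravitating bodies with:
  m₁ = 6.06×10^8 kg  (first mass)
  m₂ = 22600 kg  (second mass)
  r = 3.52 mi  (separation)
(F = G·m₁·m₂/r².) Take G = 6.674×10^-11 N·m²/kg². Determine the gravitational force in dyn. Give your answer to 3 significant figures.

F is given directly by: F = Gm₁m₂/r².
m₁ = 6.06×10^8 kg; m₂ = 22600 kg; r = 3.52 mi = 5665 m; G = 6.674×10^-11 N·m²/kg².
F = 2.848×10^-5 N
2.848×10^-5 N × (1 dyn / 1.000×10^-5 N) = 2.848 dyn

2.85 dyn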